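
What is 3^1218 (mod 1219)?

282

3^1 ≡ 3 (mod 1219)
3^2 ≡ 3^2 = 9 ≡ 9 (mod 1219)
3^4 ≡ 9^2 = 81 ≡ 81 (mod 1219)
3^8 ≡ 81^2 = 6561 ≡ 466 (mod 1219)
3^16 ≡ 466^2 = 217156 ≡ 174 (mod 1219)
3^32 ≡ 174^2 = 30276 ≡ 1020 (mod 1219)
3^64 ≡ 1020^2 = 1040400 ≡ 593 (mod 1219)
3^128 ≡ 593^2 = 351649 ≡ 577 (mod 1219)
3^256 ≡ 577^2 = 332929 ≡ 142 (mod 1219)
3^512 ≡ 142^2 = 20164 ≡ 660 (mod 1219)
3^1024 ≡ 660^2 = 435600 ≡ 417 (mod 1219)
1218 = 1024 + 128 + 64 + 2 in binary powers of 2.
So 3^1218 ≡ 417 · 577 · 593 · 9 ≡ 282 (mod 1219).
Since 282 ≠ 1, base 3 is a Fermat witness: 1219 is composite.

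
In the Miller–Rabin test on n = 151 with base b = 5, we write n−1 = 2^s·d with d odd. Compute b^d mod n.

151 − 1 = 150 = 2^1 · 75, so d = 75.
5^1 ≡ 5 (mod 151)
5^2 ≡ 5^2 = 25 ≡ 25 (mod 151)
5^4 ≡ 25^2 = 625 ≡ 21 (mod 151)
5^8 ≡ 21^2 = 441 ≡ 139 (mod 151)
5^16 ≡ 139^2 = 19321 ≡ 144 (mod 151)
5^32 ≡ 144^2 = 20736 ≡ 49 (mod 151)
5^64 ≡ 49^2 = 2401 ≡ 136 (mod 151)
75 = 64 + 8 + 2 + 1 in binary powers of 2.
So 5^75 ≡ 136 · 139 · 25 · 5 ≡ 1 (mod 151).
Since 5^d ≡ 1 (mod 151), base 5 does not prove 151 composite.

1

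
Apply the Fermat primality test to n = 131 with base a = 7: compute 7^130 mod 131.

7^1 ≡ 7 (mod 131)
7^2 ≡ 7^2 = 49 ≡ 49 (mod 131)
7^4 ≡ 49^2 = 2401 ≡ 43 (mod 131)
7^8 ≡ 43^2 = 1849 ≡ 15 (mod 131)
7^16 ≡ 15^2 = 225 ≡ 94 (mod 131)
7^32 ≡ 94^2 = 8836 ≡ 59 (mod 131)
7^64 ≡ 59^2 = 3481 ≡ 75 (mod 131)
7^128 ≡ 75^2 = 5625 ≡ 123 (mod 131)
130 = 128 + 2 in binary powers of 2.
So 7^130 ≡ 123 · 49 ≡ 1 (mod 131).
Since the result is 1, base 7 gives no evidence that 131 is composite.

1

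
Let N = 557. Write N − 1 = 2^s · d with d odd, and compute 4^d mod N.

557 − 1 = 556 = 2^2 · 139, so d = 139.
4^1 ≡ 4 (mod 557)
4^2 ≡ 4^2 = 16 ≡ 16 (mod 557)
4^4 ≡ 16^2 = 256 ≡ 256 (mod 557)
4^8 ≡ 256^2 = 65536 ≡ 367 (mod 557)
4^16 ≡ 367^2 = 134689 ≡ 452 (mod 557)
4^32 ≡ 452^2 = 204304 ≡ 442 (mod 557)
4^64 ≡ 442^2 = 195364 ≡ 414 (mod 557)
4^128 ≡ 414^2 = 171396 ≡ 397 (mod 557)
139 = 128 + 8 + 2 + 1 in binary powers of 2.
So 4^139 ≡ 397 · 367 · 16 · 4 ≡ 556 (mod 557).
Since 4^d ≡ 556 (mod 557), base 4 does not prove 557 composite.

556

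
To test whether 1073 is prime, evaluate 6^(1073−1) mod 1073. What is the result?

371

6^1 ≡ 6 (mod 1073)
6^2 ≡ 6^2 = 36 ≡ 36 (mod 1073)
6^4 ≡ 36^2 = 1296 ≡ 223 (mod 1073)
6^8 ≡ 223^2 = 49729 ≡ 371 (mod 1073)
6^16 ≡ 371^2 = 137641 ≡ 297 (mod 1073)
6^32 ≡ 297^2 = 88209 ≡ 223 (mod 1073)
6^64 ≡ 223^2 = 49729 ≡ 371 (mod 1073)
6^128 ≡ 371^2 = 137641 ≡ 297 (mod 1073)
6^256 ≡ 297^2 = 88209 ≡ 223 (mod 1073)
6^512 ≡ 223^2 = 49729 ≡ 371 (mod 1073)
6^1024 ≡ 371^2 = 137641 ≡ 297 (mod 1073)
1072 = 1024 + 32 + 16 in binary powers of 2.
So 6^1072 ≡ 297 · 223 · 297 ≡ 371 (mod 1073).
Since 371 ≠ 1, base 6 is a Fermat witness: 1073 is composite.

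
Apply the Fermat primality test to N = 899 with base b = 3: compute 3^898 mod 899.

38

3^1 ≡ 3 (mod 899)
3^2 ≡ 3^2 = 9 ≡ 9 (mod 899)
3^4 ≡ 9^2 = 81 ≡ 81 (mod 899)
3^8 ≡ 81^2 = 6561 ≡ 268 (mod 899)
3^16 ≡ 268^2 = 71824 ≡ 803 (mod 899)
3^32 ≡ 803^2 = 644809 ≡ 226 (mod 899)
3^64 ≡ 226^2 = 51076 ≡ 732 (mod 899)
3^128 ≡ 732^2 = 535824 ≡ 20 (mod 899)
3^256 ≡ 20^2 = 400 ≡ 400 (mod 899)
3^512 ≡ 400^2 = 160000 ≡ 877 (mod 899)
898 = 512 + 256 + 128 + 2 in binary powers of 2.
So 3^898 ≡ 877 · 400 · 20 · 9 ≡ 38 (mod 899).
Since 38 ≠ 1, base 3 is a Fermat witness: 899 is composite.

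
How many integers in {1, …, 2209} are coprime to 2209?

Factor: 2209 = 47^2.
φ(2209) = 47^1·(47−1) = 2162.

2162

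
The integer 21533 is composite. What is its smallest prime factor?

21533 is odd.
Digit sum 14, not divisible by 3.
Ends in 3: not divisible by 5.
7: 21533 = 7·3076 + 1
11: 21533 = 11·1957 + 6
13: 21533 = 13·1656 + 5
17: 21533 = 17·1266 + 11
19: 21533 = 19·1133 + 6
23: 21533 = 23·936 + 5
29: 21533 = 29·742 + 15
31: 21533 = 31·694 + 19
37: 21533 = 37·581 + 36
41: 21533 = 41·525 + 8
43: 21533 = 43·500 + 33
47: 21533 = 47·458 + 7
53: 21533 = 53·406 + 15
59: 21533 = 59·364 + 57
61: 21533 = 61·353

61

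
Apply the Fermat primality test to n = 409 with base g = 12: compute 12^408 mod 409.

12^1 ≡ 12 (mod 409)
12^2 ≡ 12^2 = 144 ≡ 144 (mod 409)
12^4 ≡ 144^2 = 20736 ≡ 286 (mod 409)
12^8 ≡ 286^2 = 81796 ≡ 405 (mod 409)
12^16 ≡ 405^2 = 164025 ≡ 16 (mod 409)
12^32 ≡ 16^2 = 256 ≡ 256 (mod 409)
12^64 ≡ 256^2 = 65536 ≡ 96 (mod 409)
12^128 ≡ 96^2 = 9216 ≡ 218 (mod 409)
12^256 ≡ 218^2 = 47524 ≡ 80 (mod 409)
408 = 256 + 128 + 16 + 8 in binary powers of 2.
So 12^408 ≡ 80 · 218 · 16 · 405 ≡ 1 (mod 409).
Since the result is 1, base 12 gives no evidence that 409 is composite.

1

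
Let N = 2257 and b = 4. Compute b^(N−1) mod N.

4^1 ≡ 4 (mod 2257)
4^2 ≡ 4^2 = 16 ≡ 16 (mod 2257)
4^4 ≡ 16^2 = 256 ≡ 256 (mod 2257)
4^8 ≡ 256^2 = 65536 ≡ 83 (mod 2257)
4^16 ≡ 83^2 = 6889 ≡ 118 (mod 2257)
4^32 ≡ 118^2 = 13924 ≡ 382 (mod 2257)
4^64 ≡ 382^2 = 145924 ≡ 1476 (mod 2257)
4^128 ≡ 1476^2 = 2178576 ≡ 571 (mod 2257)
4^256 ≡ 571^2 = 326041 ≡ 1033 (mod 2257)
4^512 ≡ 1033^2 = 1067089 ≡ 1785 (mod 2257)
4^1024 ≡ 1785^2 = 3186225 ≡ 1598 (mod 2257)
4^2048 ≡ 1598^2 = 2553604 ≡ 937 (mod 2257)
2256 = 2048 + 128 + 64 + 16 in binary powers of 2.
So 4^2256 ≡ 937 · 571 · 1476 · 118 ≡ 1839 (mod 2257).
Since 1839 ≠ 1, base 4 is a Fermat witness: 2257 is composite.

1839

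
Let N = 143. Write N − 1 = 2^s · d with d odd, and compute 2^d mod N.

46

143 − 1 = 142 = 2^1 · 71, so d = 71.
2^1 ≡ 2 (mod 143)
2^2 ≡ 2^2 = 4 ≡ 4 (mod 143)
2^4 ≡ 4^2 = 16 ≡ 16 (mod 143)
2^8 ≡ 16^2 = 256 ≡ 113 (mod 143)
2^16 ≡ 113^2 = 12769 ≡ 42 (mod 143)
2^32 ≡ 42^2 = 1764 ≡ 48 (mod 143)
2^64 ≡ 48^2 = 2304 ≡ 16 (mod 143)
71 = 64 + 4 + 2 + 1 in binary powers of 2.
So 2^71 ≡ 16 · 16 · 4 · 2 ≡ 46 (mod 143).
Squaring chain: 46; never reaches −1, so base 2 is a Miller–Rabin witness that 143 is composite.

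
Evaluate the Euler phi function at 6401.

6192

Factor: 6401 = 37 · 173.
φ(6401) = (37−1) · (173−1) = 36 · 172 = 6192.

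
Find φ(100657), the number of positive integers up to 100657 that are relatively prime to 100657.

Factor: 100657 = 17 · 31 · 191.
φ(100657) = (17−1) · (31−1) · (191−1) = 16 · 30 · 190 = 91200.

91200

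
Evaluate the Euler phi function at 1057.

Factor: 1057 = 7 · 151.
φ(1057) = (7−1) · (151−1) = 6 · 150 = 900.

900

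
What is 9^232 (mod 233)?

9^1 ≡ 9 (mod 233)
9^2 ≡ 9^2 = 81 ≡ 81 (mod 233)
9^4 ≡ 81^2 = 6561 ≡ 37 (mod 233)
9^8 ≡ 37^2 = 1369 ≡ 204 (mod 233)
9^16 ≡ 204^2 = 41616 ≡ 142 (mod 233)
9^32 ≡ 142^2 = 20164 ≡ 126 (mod 233)
9^64 ≡ 126^2 = 15876 ≡ 32 (mod 233)
9^128 ≡ 32^2 = 1024 ≡ 92 (mod 233)
232 = 128 + 64 + 32 + 8 in binary powers of 2.
So 9^232 ≡ 92 · 32 · 126 · 204 ≡ 1 (mod 233).
Since the result is 1, base 9 gives no evidence that 233 is composite.

1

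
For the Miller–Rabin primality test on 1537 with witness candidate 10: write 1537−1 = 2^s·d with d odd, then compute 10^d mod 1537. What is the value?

1000

1537 − 1 = 1536 = 2^9 · 3, so d = 3.
10^1 ≡ 10 (mod 1537)
10^2 ≡ 10^2 = 100 ≡ 100 (mod 1537)
3 = 2 + 1 in binary powers of 2.
So 10^3 ≡ 100 · 10 ≡ 1000 (mod 1537).
Squaring chain: 1000 → 950 → 281 → 574 → 558 → 890 → 545 → 384 → 1441; never reaches −1, so base 10 is a Miller–Rabin witness that 1537 is composite.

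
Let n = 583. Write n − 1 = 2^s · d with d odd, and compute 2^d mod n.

233

583 − 1 = 582 = 2^1 · 291, so d = 291.
2^1 ≡ 2 (mod 583)
2^2 ≡ 2^2 = 4 ≡ 4 (mod 583)
2^4 ≡ 4^2 = 16 ≡ 16 (mod 583)
2^8 ≡ 16^2 = 256 ≡ 256 (mod 583)
2^16 ≡ 256^2 = 65536 ≡ 240 (mod 583)
2^32 ≡ 240^2 = 57600 ≡ 466 (mod 583)
2^64 ≡ 466^2 = 217156 ≡ 280 (mod 583)
2^128 ≡ 280^2 = 78400 ≡ 278 (mod 583)
2^256 ≡ 278^2 = 77284 ≡ 328 (mod 583)
291 = 256 + 32 + 2 + 1 in binary powers of 2.
So 2^291 ≡ 328 · 466 · 4 · 2 ≡ 233 (mod 583).
Squaring chain: 233; never reaches −1, so base 2 is a Miller–Rabin witness that 583 is composite.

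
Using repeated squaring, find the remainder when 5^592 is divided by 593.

1

5^1 ≡ 5 (mod 593)
5^2 ≡ 5^2 = 25 ≡ 25 (mod 593)
5^4 ≡ 25^2 = 625 ≡ 32 (mod 593)
5^8 ≡ 32^2 = 1024 ≡ 431 (mod 593)
5^16 ≡ 431^2 = 185761 ≡ 152 (mod 593)
5^32 ≡ 152^2 = 23104 ≡ 570 (mod 593)
5^64 ≡ 570^2 = 324900 ≡ 529 (mod 593)
5^128 ≡ 529^2 = 279841 ≡ 538 (mod 593)
5^256 ≡ 538^2 = 289444 ≡ 60 (mod 593)
5^512 ≡ 60^2 = 3600 ≡ 42 (mod 593)
592 = 512 + 64 + 16 in binary powers of 2.
So 5^592 ≡ 42 · 529 · 152 ≡ 1 (mod 593).
Since the result is 1, base 5 gives no evidence that 593 is composite.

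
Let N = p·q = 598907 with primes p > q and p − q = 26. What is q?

Since p = q + 26, we have 598907 = q(q + 26), so q² + 26q − 598907 = 0.
Discriminant: 26² + 4·598907 = 676 + 2395628 = 2396304; √2396304 = 1548.
q = (−26 + 1548)/2 = 761, and p = q + 26 = 787.
Check: 761 · 787 = 598907.

761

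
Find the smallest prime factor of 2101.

11

2101 is odd.
Digit sum 4, not divisible by 3.
Ends in 1: not divisible by 5.
7: 2101 = 7·300 + 1
11: 2101 = 11·191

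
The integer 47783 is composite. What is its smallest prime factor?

71

47783 is odd.
Digit sum 29, not divisible by 3.
Ends in 3: not divisible by 5.
7: 47783 = 7·6826 + 1
11: 47783 = 11·4343 + 10
13: 47783 = 13·3675 + 8
17: 47783 = 17·2810 + 13
19: 47783 = 19·2514 + 17
23: 47783 = 23·2077 + 12
29: 47783 = 29·1647 + 20
31: 47783 = 31·1541 + 12
37: 47783 = 37·1291 + 16
41: 47783 = 41·1165 + 18
43: 47783 = 43·1111 + 10
47: 47783 = 47·1016 + 31
53: 47783 = 53·901 + 30
59: 47783 = 59·809 + 52
61: 47783 = 61·783 + 20
67: 47783 = 67·713 + 12
71: 47783 = 71·673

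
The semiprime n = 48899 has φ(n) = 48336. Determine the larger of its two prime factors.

φ(n) = (p−1)(q−1) = n − (p+q) + 1, so p + q = 48899 − 48336 + 1 = 564.
p and q are the roots of t² − 564t + 48899 = 0.
Discriminant: 564² − 4·48899 = 318096 − 195596 = 122500; √122500 = 350.
q = (564 − 350)/2 = 107, p = (564 + 350)/2 = 457.
Check: 107 · 457 = 48899.

457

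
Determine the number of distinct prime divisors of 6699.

4

6699 = 3 · 2233
2233 = 7 · 319
319 = 11 · 29
6699 = 3 · 7 · 11 · 29, which has 4 distinct prime factors.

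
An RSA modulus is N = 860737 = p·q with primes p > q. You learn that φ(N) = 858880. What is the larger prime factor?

977

φ(n) = (p−1)(q−1) = n − (p+q) + 1, so p + q = 860737 − 858880 + 1 = 1858.
p and q are the roots of t² − 1858t + 860737 = 0.
Discriminant: 1858² − 4·860737 = 3452164 − 3442948 = 9216; √9216 = 96.
q = (1858 − 96)/2 = 881, p = (1858 + 96)/2 = 977.
Check: 881 · 977 = 860737.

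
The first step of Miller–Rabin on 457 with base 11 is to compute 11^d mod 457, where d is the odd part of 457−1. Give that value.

207

457 − 1 = 456 = 2^3 · 57, so d = 57.
11^1 ≡ 11 (mod 457)
11^2 ≡ 11^2 = 121 ≡ 121 (mod 457)
11^4 ≡ 121^2 = 14641 ≡ 17 (mod 457)
11^8 ≡ 17^2 = 289 ≡ 289 (mod 457)
11^16 ≡ 289^2 = 83521 ≡ 347 (mod 457)
11^32 ≡ 347^2 = 120409 ≡ 218 (mod 457)
57 = 32 + 16 + 8 + 1 in binary powers of 2.
So 11^57 ≡ 218 · 347 · 289 · 11 ≡ 207 (mod 457).
Squaring chain: 207 → 348 → 456; reaches −1, so base 11 does not prove 457 composite.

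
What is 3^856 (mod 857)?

3^1 ≡ 3 (mod 857)
3^2 ≡ 3^2 = 9 ≡ 9 (mod 857)
3^4 ≡ 9^2 = 81 ≡ 81 (mod 857)
3^8 ≡ 81^2 = 6561 ≡ 562 (mod 857)
3^16 ≡ 562^2 = 315844 ≡ 468 (mod 857)
3^32 ≡ 468^2 = 219024 ≡ 489 (mod 857)
3^64 ≡ 489^2 = 239121 ≡ 18 (mod 857)
3^128 ≡ 18^2 = 324 ≡ 324 (mod 857)
3^256 ≡ 324^2 = 104976 ≡ 422 (mod 857)
3^512 ≡ 422^2 = 178084 ≡ 685 (mod 857)
856 = 512 + 256 + 64 + 16 + 8 in binary powers of 2.
So 3^856 ≡ 685 · 422 · 18 · 468 · 562 ≡ 1 (mod 857).
Since the result is 1, base 3 gives no evidence that 857 is composite.

1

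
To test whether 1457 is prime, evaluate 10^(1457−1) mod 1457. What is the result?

754

10^1 ≡ 10 (mod 1457)
10^2 ≡ 10^2 = 100 ≡ 100 (mod 1457)
10^4 ≡ 100^2 = 10000 ≡ 1258 (mod 1457)
10^8 ≡ 1258^2 = 1582564 ≡ 262 (mod 1457)
10^16 ≡ 262^2 = 68644 ≡ 165 (mod 1457)
10^32 ≡ 165^2 = 27225 ≡ 999 (mod 1457)
10^64 ≡ 999^2 = 998001 ≡ 1413 (mod 1457)
10^128 ≡ 1413^2 = 1996569 ≡ 479 (mod 1457)
10^256 ≡ 479^2 = 229441 ≡ 692 (mod 1457)
10^512 ≡ 692^2 = 478864 ≡ 968 (mod 1457)
10^1024 ≡ 968^2 = 937024 ≡ 173 (mod 1457)
1456 = 1024 + 256 + 128 + 32 + 16 in binary powers of 2.
So 10^1456 ≡ 173 · 692 · 479 · 999 · 165 ≡ 754 (mod 1457).
Since 754 ≠ 1, base 10 is a Fermat witness: 1457 is composite.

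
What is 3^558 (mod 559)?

3^1 ≡ 3 (mod 559)
3^2 ≡ 3^2 = 9 ≡ 9 (mod 559)
3^4 ≡ 9^2 = 81 ≡ 81 (mod 559)
3^8 ≡ 81^2 = 6561 ≡ 412 (mod 559)
3^16 ≡ 412^2 = 169744 ≡ 367 (mod 559)
3^32 ≡ 367^2 = 134689 ≡ 529 (mod 559)
3^64 ≡ 529^2 = 279841 ≡ 341 (mod 559)
3^128 ≡ 341^2 = 116281 ≡ 9 (mod 559)
3^256 ≡ 9^2 = 81 ≡ 81 (mod 559)
3^512 ≡ 81^2 = 6561 ≡ 412 (mod 559)
558 = 512 + 32 + 8 + 4 + 2 in binary powers of 2.
So 3^558 ≡ 412 · 529 · 412 · 81 · 9 ≡ 391 (mod 559).
Since 391 ≠ 1, base 3 is a Fermat witness: 559 is composite.

391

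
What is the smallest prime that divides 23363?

61

23363 is odd.
Digit sum 17, not divisible by 3.
Ends in 3: not divisible by 5.
7: 23363 = 7·3337 + 4
11: 23363 = 11·2123 + 10
13: 23363 = 13·1797 + 2
17: 23363 = 17·1374 + 5
19: 23363 = 19·1229 + 12
23: 23363 = 23·1015 + 18
29: 23363 = 29·805 + 18
31: 23363 = 31·753 + 20
37: 23363 = 37·631 + 16
41: 23363 = 41·569 + 34
43: 23363 = 43·543 + 14
47: 23363 = 47·497 + 4
53: 23363 = 53·440 + 43
59: 23363 = 59·395 + 58
61: 23363 = 61·383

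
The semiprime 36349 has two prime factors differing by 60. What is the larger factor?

223

Since p = q + 60, we have 36349 = q(q + 60), so q² + 60q − 36349 = 0.
Discriminant: 60² + 4·36349 = 3600 + 145396 = 148996; √148996 = 386.
q = (−60 + 386)/2 = 163, and p = q + 60 = 223.
Check: 163 · 223 = 36349.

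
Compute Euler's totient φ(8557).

8316

Factor: 8557 = 43 · 199.
φ(8557) = (43−1) · (199−1) = 42 · 198 = 8316.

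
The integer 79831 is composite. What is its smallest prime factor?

97

79831 is odd.
Digit sum 28, not divisible by 3.
Ends in 1: not divisible by 5.
7: 79831 = 7·11404 + 3
11: 79831 = 11·7257 + 4
13: 79831 = 13·6140 + 11
17: 79831 = 17·4695 + 16
19: 79831 = 19·4201 + 12
23: 79831 = 23·3470 + 21
29: 79831 = 29·2752 + 23
31: 79831 = 31·2575 + 6
37: 79831 = 37·2157 + 22
41: 79831 = 41·1947 + 4
43: 79831 = 43·1856 + 23
47: 79831 = 47·1698 + 25
53: 79831 = 53·1506 + 13
59: 79831 = 59·1353 + 4
61: 79831 = 61·1308 + 43
67: 79831 = 67·1191 + 34
71: 79831 = 71·1124 + 27
73: 79831 = 73·1093 + 42
79: 79831 = 79·1010 + 41
83: 79831 = 83·961 + 68
89: 79831 = 89·896 + 87
97: 79831 = 97·823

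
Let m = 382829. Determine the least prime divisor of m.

29

382829 is odd.
Digit sum 32, not divisible by 3.
Ends in 9: not divisible by 5.
7: 382829 = 7·54689 + 6
11: 382829 = 11·34802 + 7
13: 382829 = 13·29448 + 5
17: 382829 = 17·22519 + 6
19: 382829 = 19·20148 + 17
23: 382829 = 23·16644 + 17
29: 382829 = 29·13201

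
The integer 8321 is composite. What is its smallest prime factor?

8321 is odd.
Digit sum 14, not divisible by 3.
Ends in 1: not divisible by 5.
7: 8321 = 7·1188 + 5
11: 8321 = 11·756 + 5
13: 8321 = 13·640 + 1
17: 8321 = 17·489 + 8
19: 8321 = 19·437 + 18
23: 8321 = 23·361 + 18
29: 8321 = 29·286 + 27
31: 8321 = 31·268 + 13
37: 8321 = 37·224 + 33
41: 8321 = 41·202 + 39
43: 8321 = 43·193 + 22
47: 8321 = 47·177 + 2
53: 8321 = 53·157

53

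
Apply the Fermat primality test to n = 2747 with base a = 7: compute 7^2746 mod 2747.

21

7^1 ≡ 7 (mod 2747)
7^2 ≡ 7^2 = 49 ≡ 49 (mod 2747)
7^4 ≡ 49^2 = 2401 ≡ 2401 (mod 2747)
7^8 ≡ 2401^2 = 5764801 ≡ 1595 (mod 2747)
7^16 ≡ 1595^2 = 2544025 ≡ 303 (mod 2747)
7^32 ≡ 303^2 = 91809 ≡ 1158 (mod 2747)
7^64 ≡ 1158^2 = 1340964 ≡ 428 (mod 2747)
7^128 ≡ 428^2 = 183184 ≡ 1882 (mod 2747)
7^256 ≡ 1882^2 = 3541924 ≡ 1041 (mod 2747)
7^512 ≡ 1041^2 = 1083681 ≡ 1363 (mod 2747)
7^1024 ≡ 1363^2 = 1857769 ≡ 797 (mod 2747)
7^2048 ≡ 797^2 = 635209 ≡ 652 (mod 2747)
2746 = 2048 + 512 + 128 + 32 + 16 + 8 + 2 in binary powers of 2.
So 7^2746 ≡ 652 · 1363 · 1882 · 1158 · 303 · 1595 · 49 ≡ 21 (mod 2747).
Since 21 ≠ 1, base 7 is a Fermat witness: 2747 is composite.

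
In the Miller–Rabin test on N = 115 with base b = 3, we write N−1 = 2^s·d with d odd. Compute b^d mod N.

78

115 − 1 = 114 = 2^1 · 57, so d = 57.
3^1 ≡ 3 (mod 115)
3^2 ≡ 3^2 = 9 ≡ 9 (mod 115)
3^4 ≡ 9^2 = 81 ≡ 81 (mod 115)
3^8 ≡ 81^2 = 6561 ≡ 6 (mod 115)
3^16 ≡ 6^2 = 36 ≡ 36 (mod 115)
3^32 ≡ 36^2 = 1296 ≡ 31 (mod 115)
57 = 32 + 16 + 8 + 1 in binary powers of 2.
So 3^57 ≡ 31 · 36 · 6 · 3 ≡ 78 (mod 115).
Squaring chain: 78; never reaches −1, so base 3 is a Miller–Rabin witness that 115 is composite.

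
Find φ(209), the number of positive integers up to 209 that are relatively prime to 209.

180

Factor: 209 = 11 · 19.
φ(209) = (11−1) · (19−1) = 10 · 18 = 180.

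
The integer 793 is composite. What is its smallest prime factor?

793 is odd.
Digit sum 19, not divisible by 3.
Ends in 3: not divisible by 5.
7: 793 = 7·113 + 2
11: 793 = 11·72 + 1
13: 793 = 13·61

13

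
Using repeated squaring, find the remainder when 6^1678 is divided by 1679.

6^1 ≡ 6 (mod 1679)
6^2 ≡ 6^2 = 36 ≡ 36 (mod 1679)
6^4 ≡ 36^2 = 1296 ≡ 1296 (mod 1679)
6^8 ≡ 1296^2 = 1679616 ≡ 616 (mod 1679)
6^16 ≡ 616^2 = 379456 ≡ 2 (mod 1679)
6^32 ≡ 2^2 = 4 ≡ 4 (mod 1679)
6^64 ≡ 4^2 = 16 ≡ 16 (mod 1679)
6^128 ≡ 16^2 = 256 ≡ 256 (mod 1679)
6^256 ≡ 256^2 = 65536 ≡ 55 (mod 1679)
6^512 ≡ 55^2 = 3025 ≡ 1346 (mod 1679)
6^1024 ≡ 1346^2 = 1811716 ≡ 75 (mod 1679)
1678 = 1024 + 512 + 128 + 8 + 4 + 2 in binary powers of 2.
So 6^1678 ≡ 75 · 1346 · 256 · 616 · 1296 · 36 ≡ 748 (mod 1679).
Since 748 ≠ 1, base 6 is a Fermat witness: 1679 is composite.

748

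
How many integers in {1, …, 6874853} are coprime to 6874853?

Factor: 6874853 = 179 · 193 · 199.
φ(6874853) = (179−1) · (193−1) · (199−1) = 178 · 192 · 198 = 6766848.

6766848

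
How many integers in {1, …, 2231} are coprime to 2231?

Factor: 2231 = 23 · 97.
φ(2231) = (23−1) · (97−1) = 22 · 96 = 2112.

2112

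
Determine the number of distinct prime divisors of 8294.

8294 = 2 · 4147
4147 = 11 · 377
377 = 13 · 29
8294 = 2 · 11 · 13 · 29, which has 4 distinct prime factors.

4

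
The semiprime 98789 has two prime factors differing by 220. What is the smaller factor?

223

Since p = q + 220, we have 98789 = q(q + 220), so q² + 220q − 98789 = 0.
Discriminant: 220² + 4·98789 = 48400 + 395156 = 443556; √443556 = 666.
q = (−220 + 666)/2 = 223, and p = q + 220 = 443.
Check: 223 · 443 = 98789.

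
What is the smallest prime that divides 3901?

47

3901 is odd.
Digit sum 13, not divisible by 3.
Ends in 1: not divisible by 5.
7: 3901 = 7·557 + 2
11: 3901 = 11·354 + 7
13: 3901 = 13·300 + 1
17: 3901 = 17·229 + 8
19: 3901 = 19·205 + 6
23: 3901 = 23·169 + 14
29: 3901 = 29·134 + 15
31: 3901 = 31·125 + 26
37: 3901 = 37·105 + 16
41: 3901 = 41·95 + 6
43: 3901 = 43·90 + 31
47: 3901 = 47·83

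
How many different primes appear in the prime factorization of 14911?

14911 = 13 · 1147
1147 = 31 · 37
14911 = 13 · 31 · 37, which has 3 distinct prime factors.

3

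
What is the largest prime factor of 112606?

112606 = 2 · 56303
56303 = 13 · 4331
4331 = 61 · 71
71 is prime.
So 112606 = 2 · 13 · 61 · 71; the largest prime factor is 71.

71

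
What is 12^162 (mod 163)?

12^1 ≡ 12 (mod 163)
12^2 ≡ 12^2 = 144 ≡ 144 (mod 163)
12^4 ≡ 144^2 = 20736 ≡ 35 (mod 163)
12^8 ≡ 35^2 = 1225 ≡ 84 (mod 163)
12^16 ≡ 84^2 = 7056 ≡ 47 (mod 163)
12^32 ≡ 47^2 = 2209 ≡ 90 (mod 163)
12^64 ≡ 90^2 = 8100 ≡ 113 (mod 163)
12^128 ≡ 113^2 = 12769 ≡ 55 (mod 163)
162 = 128 + 32 + 2 in binary powers of 2.
So 12^162 ≡ 55 · 90 · 144 ≡ 1 (mod 163).
Since the result is 1, base 12 gives no evidence that 163 is composite.

1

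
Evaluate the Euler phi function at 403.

Factor: 403 = 13 · 31.
φ(403) = (13−1) · (31−1) = 12 · 30 = 360.

360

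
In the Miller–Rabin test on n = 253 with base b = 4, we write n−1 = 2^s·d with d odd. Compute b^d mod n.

253 − 1 = 252 = 2^2 · 63, so d = 63.
4^1 ≡ 4 (mod 253)
4^2 ≡ 4^2 = 16 ≡ 16 (mod 253)
4^4 ≡ 16^2 = 256 ≡ 3 (mod 253)
4^8 ≡ 3^2 = 9 ≡ 9 (mod 253)
4^16 ≡ 9^2 = 81 ≡ 81 (mod 253)
4^32 ≡ 81^2 = 6561 ≡ 236 (mod 253)
63 = 32 + 16 + 8 + 4 + 2 + 1 in binary powers of 2.
So 4^63 ≡ 236 · 81 · 9 · 3 · 16 · 4 ≡ 9 (mod 253).
Squaring chain: 9 → 81; never reaches −1, so base 4 is a Miller–Rabin witness that 253 is composite.

9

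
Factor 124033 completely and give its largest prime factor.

124033 = 7 · 17719
17719 = 13 · 1363
1363 = 29 · 47
47 is prime.
So 124033 = 7 · 13 · 29 · 47; the largest prime factor is 47.

47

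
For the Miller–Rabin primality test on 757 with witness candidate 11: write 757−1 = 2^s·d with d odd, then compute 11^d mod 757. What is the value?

757 − 1 = 756 = 2^2 · 189, so d = 189.
11^1 ≡ 11 (mod 757)
11^2 ≡ 11^2 = 121 ≡ 121 (mod 757)
11^4 ≡ 121^2 = 14641 ≡ 258 (mod 757)
11^8 ≡ 258^2 = 66564 ≡ 705 (mod 757)
11^16 ≡ 705^2 = 497025 ≡ 433 (mod 757)
11^32 ≡ 433^2 = 187489 ≡ 510 (mod 757)
11^64 ≡ 510^2 = 260100 ≡ 449 (mod 757)
11^128 ≡ 449^2 = 201601 ≡ 239 (mod 757)
189 = 128 + 32 + 16 + 8 + 4 + 1 in binary powers of 2.
So 11^189 ≡ 239 · 510 · 433 · 705 · 258 · 11 ≡ 1 (mod 757).
Since 11^d ≡ 1 (mod 757), base 11 does not prove 757 composite.

1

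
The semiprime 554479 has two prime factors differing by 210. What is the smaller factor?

Since p = q + 210, we have 554479 = q(q + 210), so q² + 210q − 554479 = 0.
Discriminant: 210² + 4·554479 = 44100 + 2217916 = 2262016; √2262016 = 1504.
q = (−210 + 1504)/2 = 647, and p = q + 210 = 857.
Check: 647 · 857 = 554479.

647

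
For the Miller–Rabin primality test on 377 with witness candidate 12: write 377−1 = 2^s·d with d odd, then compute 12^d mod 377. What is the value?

220

377 − 1 = 376 = 2^3 · 47, so d = 47.
12^1 ≡ 12 (mod 377)
12^2 ≡ 12^2 = 144 ≡ 144 (mod 377)
12^4 ≡ 144^2 = 20736 ≡ 1 (mod 377)
12^8 ≡ 1^2 = 1 ≡ 1 (mod 377)
12^16 ≡ 1^2 = 1 ≡ 1 (mod 377)
12^32 ≡ 1^2 = 1 ≡ 1 (mod 377)
47 = 32 + 8 + 4 + 2 + 1 in binary powers of 2.
So 12^47 ≡ 1 · 1 · 1 · 144 · 12 ≡ 220 (mod 377).
Squaring chain: 220 → 144 → 1; never reaches −1, so base 12 is a Miller–Rabin witness that 377 is composite.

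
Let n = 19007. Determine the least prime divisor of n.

83

19007 is odd.
Digit sum 17, not divisible by 3.
Ends in 7: not divisible by 5.
7: 19007 = 7·2715 + 2
11: 19007 = 11·1727 + 10
13: 19007 = 13·1462 + 1
17: 19007 = 17·1118 + 1
19: 19007 = 19·1000 + 7
23: 19007 = 23·826 + 9
29: 19007 = 29·655 + 12
31: 19007 = 31·613 + 4
37: 19007 = 37·513 + 26
41: 19007 = 41·463 + 24
43: 19007 = 43·442 + 1
47: 19007 = 47·404 + 19
53: 19007 = 53·358 + 33
59: 19007 = 59·322 + 9
61: 19007 = 61·311 + 36
67: 19007 = 67·283 + 46
71: 19007 = 71·267 + 50
73: 19007 = 73·260 + 27
79: 19007 = 79·240 + 47
83: 19007 = 83·229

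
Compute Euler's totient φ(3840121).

3763200

Factor: 3840121 = 101 · 193 · 197.
φ(3840121) = (101−1) · (193−1) · (197−1) = 100 · 192 · 196 = 3763200.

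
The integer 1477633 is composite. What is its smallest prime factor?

47

1477633 is odd.
Digit sum 31, not divisible by 3.
Ends in 3: not divisible by 5.
7: 1477633 = 7·211090 + 3
11: 1477633 = 11·134330 + 3
13: 1477633 = 13·113664 + 1
17: 1477633 = 17·86919 + 10
19: 1477633 = 19·77770 + 3
23: 1477633 = 23·64244 + 21
29: 1477633 = 29·50952 + 25
31: 1477633 = 31·47665 + 18
37: 1477633 = 37·39936 + 1
41: 1477633 = 41·36039 + 34
43: 1477633 = 43·34363 + 24
47: 1477633 = 47·31439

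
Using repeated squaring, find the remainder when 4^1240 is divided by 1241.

324

4^1 ≡ 4 (mod 1241)
4^2 ≡ 4^2 = 16 ≡ 16 (mod 1241)
4^4 ≡ 16^2 = 256 ≡ 256 (mod 1241)
4^8 ≡ 256^2 = 65536 ≡ 1004 (mod 1241)
4^16 ≡ 1004^2 = 1008016 ≡ 324 (mod 1241)
4^32 ≡ 324^2 = 104976 ≡ 732 (mod 1241)
4^64 ≡ 732^2 = 535824 ≡ 953 (mod 1241)
4^128 ≡ 953^2 = 908209 ≡ 1038 (mod 1241)
4^256 ≡ 1038^2 = 1077444 ≡ 256 (mod 1241)
4^512 ≡ 256^2 = 65536 ≡ 1004 (mod 1241)
4^1024 ≡ 1004^2 = 1008016 ≡ 324 (mod 1241)
1240 = 1024 + 128 + 64 + 16 + 8 in binary powers of 2.
So 4^1240 ≡ 324 · 1038 · 953 · 324 · 1004 ≡ 324 (mod 1241).
Since 324 ≠ 1, base 4 is a Fermat witness: 1241 is composite.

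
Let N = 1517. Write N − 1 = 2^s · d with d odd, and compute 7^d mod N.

1517 − 1 = 1516 = 2^2 · 379, so d = 379.
7^1 ≡ 7 (mod 1517)
7^2 ≡ 7^2 = 49 ≡ 49 (mod 1517)
7^4 ≡ 49^2 = 2401 ≡ 884 (mod 1517)
7^8 ≡ 884^2 = 781456 ≡ 201 (mod 1517)
7^16 ≡ 201^2 = 40401 ≡ 959 (mod 1517)
7^32 ≡ 959^2 = 919681 ≡ 379 (mod 1517)
7^64 ≡ 379^2 = 143641 ≡ 1043 (mod 1517)
7^128 ≡ 1043^2 = 1087849 ≡ 160 (mod 1517)
7^256 ≡ 160^2 = 25600 ≡ 1328 (mod 1517)
379 = 256 + 64 + 32 + 16 + 8 + 2 + 1 in binary powers of 2.
So 7^379 ≡ 1328 · 1043 · 379 · 959 · 201 · 49 · 7 ≡ 1265 (mod 1517).
Squaring chain: 1265 → 1307; never reaches −1, so base 7 is a Miller–Rabin witness that 1517 is composite.

1265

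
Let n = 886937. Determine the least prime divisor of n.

47

886937 is odd.
Digit sum 41, not divisible by 3.
Ends in 7: not divisible by 5.
7: 886937 = 7·126705 + 2
11: 886937 = 11·80630 + 7
13: 886937 = 13·68225 + 12
17: 886937 = 17·52172 + 13
19: 886937 = 19·46680 + 17
23: 886937 = 23·38562 + 11
29: 886937 = 29·30584 + 1
31: 886937 = 31·28610 + 27
37: 886937 = 37·23971 + 10
41: 886937 = 41·21632 + 25
43: 886937 = 43·20626 + 19
47: 886937 = 47·18871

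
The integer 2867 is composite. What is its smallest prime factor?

47

2867 is odd.
Digit sum 23, not divisible by 3.
Ends in 7: not divisible by 5.
7: 2867 = 7·409 + 4
11: 2867 = 11·260 + 7
13: 2867 = 13·220 + 7
17: 2867 = 17·168 + 11
19: 2867 = 19·150 + 17
23: 2867 = 23·124 + 15
29: 2867 = 29·98 + 25
31: 2867 = 31·92 + 15
37: 2867 = 37·77 + 18
41: 2867 = 41·69 + 38
43: 2867 = 43·66 + 29
47: 2867 = 47·61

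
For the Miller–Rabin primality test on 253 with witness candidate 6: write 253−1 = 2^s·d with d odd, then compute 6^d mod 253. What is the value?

253 − 1 = 252 = 2^2 · 63, so d = 63.
6^1 ≡ 6 (mod 253)
6^2 ≡ 6^2 = 36 ≡ 36 (mod 253)
6^4 ≡ 36^2 = 1296 ≡ 31 (mod 253)
6^8 ≡ 31^2 = 961 ≡ 202 (mod 253)
6^16 ≡ 202^2 = 40804 ≡ 71 (mod 253)
6^32 ≡ 71^2 = 5041 ≡ 234 (mod 253)
63 = 32 + 16 + 8 + 4 + 2 + 1 in binary powers of 2.
So 6^63 ≡ 234 · 71 · 202 · 31 · 36 · 6 ≡ 18 (mod 253).
Squaring chain: 18 → 71; never reaches −1, so base 6 is a Miller–Rabin witness that 253 is composite.

18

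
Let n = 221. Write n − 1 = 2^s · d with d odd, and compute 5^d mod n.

112

221 − 1 = 220 = 2^2 · 55, so d = 55.
5^1 ≡ 5 (mod 221)
5^2 ≡ 5^2 = 25 ≡ 25 (mod 221)
5^4 ≡ 25^2 = 625 ≡ 183 (mod 221)
5^8 ≡ 183^2 = 33489 ≡ 118 (mod 221)
5^16 ≡ 118^2 = 13924 ≡ 1 (mod 221)
5^32 ≡ 1^2 = 1 ≡ 1 (mod 221)
55 = 32 + 16 + 4 + 2 + 1 in binary powers of 2.
So 5^55 ≡ 1 · 1 · 183 · 25 · 5 ≡ 112 (mod 221).
Squaring chain: 112 → 168; never reaches −1, so base 5 is a Miller–Rabin witness that 221 is composite.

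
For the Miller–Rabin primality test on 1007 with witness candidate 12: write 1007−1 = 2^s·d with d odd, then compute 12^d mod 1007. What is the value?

198

1007 − 1 = 1006 = 2^1 · 503, so d = 503.
12^1 ≡ 12 (mod 1007)
12^2 ≡ 12^2 = 144 ≡ 144 (mod 1007)
12^4 ≡ 144^2 = 20736 ≡ 596 (mod 1007)
12^8 ≡ 596^2 = 355216 ≡ 752 (mod 1007)
12^16 ≡ 752^2 = 565504 ≡ 577 (mod 1007)
12^32 ≡ 577^2 = 332929 ≡ 619 (mod 1007)
12^64 ≡ 619^2 = 383161 ≡ 501 (mod 1007)
12^128 ≡ 501^2 = 251001 ≡ 258 (mod 1007)
12^256 ≡ 258^2 = 66564 ≡ 102 (mod 1007)
503 = 256 + 128 + 64 + 32 + 16 + 4 + 2 + 1 in binary powers of 2.
So 12^503 ≡ 102 · 258 · 501 · 619 · 577 · 596 · 144 · 12 ≡ 198 (mod 1007).
Squaring chain: 198; never reaches −1, so base 12 is a Miller–Rabin witness that 1007 is composite.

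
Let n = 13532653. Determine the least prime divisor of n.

59

13532653 is odd.
Digit sum 28, not divisible by 3.
Ends in 3: not divisible by 5.
7: 13532653 = 7·1933236 + 1
11: 13532653 = 11·1230241 + 2
13: 13532653 = 13·1040973 + 4
17: 13532653 = 17·796038 + 7
19: 13532653 = 19·712244 + 17
23: 13532653 = 23·588376 + 5
29: 13532653 = 29·466643 + 6
31: 13532653 = 31·436537 + 6
37: 13532653 = 37·365747 + 14
41: 13532653 = 41·330064 + 29
43: 13532653 = 43·314712 + 37
47: 13532653 = 47·287928 + 37
53: 13532653 = 53·255333 + 4
59: 13532653 = 59·229367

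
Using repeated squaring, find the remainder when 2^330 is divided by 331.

1

2^1 ≡ 2 (mod 331)
2^2 ≡ 2^2 = 4 ≡ 4 (mod 331)
2^4 ≡ 4^2 = 16 ≡ 16 (mod 331)
2^8 ≡ 16^2 = 256 ≡ 256 (mod 331)
2^16 ≡ 256^2 = 65536 ≡ 329 (mod 331)
2^32 ≡ 329^2 = 108241 ≡ 4 (mod 331)
2^64 ≡ 4^2 = 16 ≡ 16 (mod 331)
2^128 ≡ 16^2 = 256 ≡ 256 (mod 331)
2^256 ≡ 256^2 = 65536 ≡ 329 (mod 331)
330 = 256 + 64 + 8 + 2 in binary powers of 2.
So 2^330 ≡ 329 · 16 · 256 · 4 ≡ 1 (mod 331).
Since the result is 1, base 2 gives no evidence that 331 is composite.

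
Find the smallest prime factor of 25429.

25429 is odd.
Digit sum 22, not divisible by 3.
Ends in 9: not divisible by 5.
7: 25429 = 7·3632 + 5
11: 25429 = 11·2311 + 8
13: 25429 = 13·1956 + 1
17: 25429 = 17·1495 + 14
19: 25429 = 19·1338 + 7
23: 25429 = 23·1105 + 14
29: 25429 = 29·876 + 25
31: 25429 = 31·820 + 9
37: 25429 = 37·687 + 10
41: 25429 = 41·620 + 9
43: 25429 = 43·591 + 16
47: 25429 = 47·541 + 2
53: 25429 = 53·479 + 42
59: 25429 = 59·431

59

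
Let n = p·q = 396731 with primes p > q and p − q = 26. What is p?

643

Since p = q + 26, we have 396731 = q(q + 26), so q² + 26q − 396731 = 0.
Discriminant: 26² + 4·396731 = 676 + 1586924 = 1587600; √1587600 = 1260.
q = (−26 + 1260)/2 = 617, and p = q + 26 = 643.
Check: 617 · 643 = 396731.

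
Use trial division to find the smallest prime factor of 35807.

61

35807 is odd.
Digit sum 23, not divisible by 3.
Ends in 7: not divisible by 5.
7: 35807 = 7·5115 + 2
11: 35807 = 11·3255 + 2
13: 35807 = 13·2754 + 5
17: 35807 = 17·2106 + 5
19: 35807 = 19·1884 + 11
23: 35807 = 23·1556 + 19
29: 35807 = 29·1234 + 21
31: 35807 = 31·1155 + 2
37: 35807 = 37·967 + 28
41: 35807 = 41·873 + 14
43: 35807 = 43·832 + 31
47: 35807 = 47·761 + 40
53: 35807 = 53·675 + 32
59: 35807 = 59·606 + 53
61: 35807 = 61·587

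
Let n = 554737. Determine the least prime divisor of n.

23

554737 is odd.
Digit sum 31, not divisible by 3.
Ends in 7: not divisible by 5.
7: 554737 = 7·79248 + 1
11: 554737 = 11·50430 + 7
13: 554737 = 13·42672 + 1
17: 554737 = 17·32631 + 10
19: 554737 = 19·29196 + 13
23: 554737 = 23·24119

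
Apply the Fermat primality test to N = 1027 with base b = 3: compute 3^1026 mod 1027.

3^1 ≡ 3 (mod 1027)
3^2 ≡ 3^2 = 9 ≡ 9 (mod 1027)
3^4 ≡ 9^2 = 81 ≡ 81 (mod 1027)
3^8 ≡ 81^2 = 6561 ≡ 399 (mod 1027)
3^16 ≡ 399^2 = 159201 ≡ 16 (mod 1027)
3^32 ≡ 16^2 = 256 ≡ 256 (mod 1027)
3^64 ≡ 256^2 = 65536 ≡ 835 (mod 1027)
3^128 ≡ 835^2 = 697225 ≡ 919 (mod 1027)
3^256 ≡ 919^2 = 844561 ≡ 367 (mod 1027)
3^512 ≡ 367^2 = 134689 ≡ 152 (mod 1027)
3^1024 ≡ 152^2 = 23104 ≡ 510 (mod 1027)
1026 = 1024 + 2 in binary powers of 2.
So 3^1026 ≡ 510 · 9 ≡ 482 (mod 1027).
Since 482 ≠ 1, base 3 is a Fermat witness: 1027 is composite.

482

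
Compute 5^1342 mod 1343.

1137

5^1 ≡ 5 (mod 1343)
5^2 ≡ 5^2 = 25 ≡ 25 (mod 1343)
5^4 ≡ 25^2 = 625 ≡ 625 (mod 1343)
5^8 ≡ 625^2 = 390625 ≡ 1155 (mod 1343)
5^16 ≡ 1155^2 = 1334025 ≡ 426 (mod 1343)
5^32 ≡ 426^2 = 181476 ≡ 171 (mod 1343)
5^64 ≡ 171^2 = 29241 ≡ 1038 (mod 1343)
5^128 ≡ 1038^2 = 1077444 ≡ 358 (mod 1343)
5^256 ≡ 358^2 = 128164 ≡ 579 (mod 1343)
5^512 ≡ 579^2 = 335241 ≡ 834 (mod 1343)
5^1024 ≡ 834^2 = 695556 ≡ 1225 (mod 1343)
1342 = 1024 + 256 + 32 + 16 + 8 + 4 + 2 in binary powers of 2.
So 5^1342 ≡ 1225 · 579 · 171 · 426 · 1155 · 625 · 25 ≡ 1137 (mod 1343).
Since 1137 ≠ 1, base 5 is a Fermat witness: 1343 is composite.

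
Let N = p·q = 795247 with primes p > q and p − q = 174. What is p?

983

Since p = q + 174, we have 795247 = q(q + 174), so q² + 174q − 795247 = 0.
Discriminant: 174² + 4·795247 = 30276 + 3180988 = 3211264; √3211264 = 1792.
q = (−174 + 1792)/2 = 809, and p = q + 174 = 983.
Check: 809 · 983 = 795247.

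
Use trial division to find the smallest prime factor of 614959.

41

614959 is odd.
Digit sum 34, not divisible by 3.
Ends in 9: not divisible by 5.
7: 614959 = 7·87851 + 2
11: 614959 = 11·55905 + 4
13: 614959 = 13·47304 + 7
17: 614959 = 17·36174 + 1
19: 614959 = 19·32366 + 5
23: 614959 = 23·26737 + 8
29: 614959 = 29·21205 + 14
31: 614959 = 31·19837 + 12
37: 614959 = 37·16620 + 19
41: 614959 = 41·14999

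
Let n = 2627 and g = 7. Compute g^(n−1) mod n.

774

7^1 ≡ 7 (mod 2627)
7^2 ≡ 7^2 = 49 ≡ 49 (mod 2627)
7^4 ≡ 49^2 = 2401 ≡ 2401 (mod 2627)
7^8 ≡ 2401^2 = 5764801 ≡ 1163 (mod 2627)
7^16 ≡ 1163^2 = 1352569 ≡ 2291 (mod 2627)
7^32 ≡ 2291^2 = 5248681 ≡ 2562 (mod 2627)
7^64 ≡ 2562^2 = 6563844 ≡ 1598 (mod 2627)
7^128 ≡ 1598^2 = 2553604 ≡ 160 (mod 2627)
7^256 ≡ 160^2 = 25600 ≡ 1957 (mod 2627)
7^512 ≡ 1957^2 = 3829849 ≡ 2310 (mod 2627)
7^1024 ≡ 2310^2 = 5336100 ≡ 663 (mod 2627)
7^2048 ≡ 663^2 = 439569 ≡ 860 (mod 2627)
2626 = 2048 + 512 + 64 + 2 in binary powers of 2.
So 7^2626 ≡ 860 · 2310 · 1598 · 49 ≡ 774 (mod 2627).
Since 774 ≠ 1, base 7 is a Fermat witness: 2627 is composite.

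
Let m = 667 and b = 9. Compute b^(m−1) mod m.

9^1 ≡ 9 (mod 667)
9^2 ≡ 9^2 = 81 ≡ 81 (mod 667)
9^4 ≡ 81^2 = 6561 ≡ 558 (mod 667)
9^8 ≡ 558^2 = 311364 ≡ 542 (mod 667)
9^16 ≡ 542^2 = 293764 ≡ 284 (mod 667)
9^32 ≡ 284^2 = 80656 ≡ 616 (mod 667)
9^64 ≡ 616^2 = 379456 ≡ 600 (mod 667)
9^128 ≡ 600^2 = 360000 ≡ 487 (mod 667)
9^256 ≡ 487^2 = 237169 ≡ 384 (mod 667)
9^512 ≡ 384^2 = 147456 ≡ 49 (mod 667)
666 = 512 + 128 + 16 + 8 + 2 in binary powers of 2.
So 9^666 ≡ 49 · 487 · 284 · 542 · 81 ≡ 49 (mod 667).
Since 49 ≠ 1, base 9 is a Fermat witness: 667 is composite.

49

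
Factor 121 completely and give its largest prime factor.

121 = 11 · 11
11 = 11 · 1
So 121 = 11^2; the largest prime factor is 11.

11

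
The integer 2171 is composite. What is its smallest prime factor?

13

2171 is odd.
Digit sum 11, not divisible by 3.
Ends in 1: not divisible by 5.
7: 2171 = 7·310 + 1
11: 2171 = 11·197 + 4
13: 2171 = 13·167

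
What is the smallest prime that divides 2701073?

73

2701073 is odd.
Digit sum 20, not divisible by 3.
Ends in 3: not divisible by 5.
7: 2701073 = 7·385867 + 4
11: 2701073 = 11·245552 + 1
13: 2701073 = 13·207774 + 11
17: 2701073 = 17·158886 + 11
19: 2701073 = 19·142161 + 14
23: 2701073 = 23·117437 + 22
29: 2701073 = 29·93140 + 13
31: 2701073 = 31·87131 + 12
37: 2701073 = 37·73001 + 36
41: 2701073 = 41·65879 + 34
43: 2701073 = 43·62815 + 28
47: 2701073 = 47·57469 + 30
53: 2701073 = 53·50963 + 34
59: 2701073 = 59·45780 + 53
61: 2701073 = 61·44279 + 54
67: 2701073 = 67·40314 + 35
71: 2701073 = 71·38043 + 20
73: 2701073 = 73·37001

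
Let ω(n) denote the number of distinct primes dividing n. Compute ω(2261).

2261 = 7 · 323
323 = 17 · 19
2261 = 7 · 17 · 19, which has 3 distinct prime factors.

3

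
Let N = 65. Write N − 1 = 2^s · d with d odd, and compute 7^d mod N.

7

65 − 1 = 64 = 2^6 · 1, so d = 1.
7^1 ≡ 7 (mod 65)
1 = 1 in binary powers of 2.
So 7^1 ≡ 7 ≡ 7 (mod 65).
Squaring chain: 7 → 49 → 61 → 16 → 61 → 16; never reaches −1, so base 7 is a Miller–Rabin witness that 65 is composite.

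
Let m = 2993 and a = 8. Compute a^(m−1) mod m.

8^1 ≡ 8 (mod 2993)
8^2 ≡ 8^2 = 64 ≡ 64 (mod 2993)
8^4 ≡ 64^2 = 4096 ≡ 1103 (mod 2993)
8^8 ≡ 1103^2 = 1216609 ≡ 1451 (mod 2993)
8^16 ≡ 1451^2 = 2105401 ≡ 1322 (mod 2993)
8^32 ≡ 1322^2 = 1747684 ≡ 2765 (mod 2993)
8^64 ≡ 2765^2 = 7645225 ≡ 1103 (mod 2993)
8^128 ≡ 1103^2 = 1216609 ≡ 1451 (mod 2993)
8^256 ≡ 1451^2 = 2105401 ≡ 1322 (mod 2993)
8^512 ≡ 1322^2 = 1747684 ≡ 2765 (mod 2993)
8^1024 ≡ 2765^2 = 7645225 ≡ 1103 (mod 2993)
8^2048 ≡ 1103^2 = 1216609 ≡ 1451 (mod 2993)
2992 = 2048 + 512 + 256 + 128 + 32 + 16 in binary powers of 2.
So 8^2992 ≡ 1451 · 2765 · 1322 · 1451 · 2765 · 1322 ≡ 592 (mod 2993).
Since 592 ≠ 1, base 8 is a Fermat witness: 2993 is composite.

592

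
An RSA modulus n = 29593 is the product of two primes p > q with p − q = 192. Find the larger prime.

Since p = q + 192, we have 29593 = q(q + 192), so q² + 192q − 29593 = 0.
Discriminant: 192² + 4·29593 = 36864 + 118372 = 155236; √155236 = 394.
q = (−192 + 394)/2 = 101, and p = q + 192 = 293.
Check: 101 · 293 = 29593.

293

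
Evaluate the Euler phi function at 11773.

11520

Factor: 11773 = 61 · 193.
φ(11773) = (61−1) · (193−1) = 60 · 192 = 11520.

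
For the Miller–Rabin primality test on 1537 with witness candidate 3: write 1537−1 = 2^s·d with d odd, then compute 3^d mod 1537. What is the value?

1537 − 1 = 1536 = 2^9 · 3, so d = 3.
3^1 ≡ 3 (mod 1537)
3^2 ≡ 3^2 = 9 ≡ 9 (mod 1537)
3 = 2 + 1 in binary powers of 2.
So 3^3 ≡ 9 · 3 ≡ 27 (mod 1537).
Squaring chain: 27 → 729 → 1176 → 1213 → 460 → 1031 → 894 → 1533 → 16; never reaches −1, so base 3 is a Miller–Rabin witness that 1537 is composite.

27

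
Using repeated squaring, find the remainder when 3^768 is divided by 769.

1

3^1 ≡ 3 (mod 769)
3^2 ≡ 3^2 = 9 ≡ 9 (mod 769)
3^4 ≡ 9^2 = 81 ≡ 81 (mod 769)
3^8 ≡ 81^2 = 6561 ≡ 409 (mod 769)
3^16 ≡ 409^2 = 167281 ≡ 408 (mod 769)
3^32 ≡ 408^2 = 166464 ≡ 360 (mod 769)
3^64 ≡ 360^2 = 129600 ≡ 408 (mod 769)
3^128 ≡ 408^2 = 166464 ≡ 360 (mod 769)
3^256 ≡ 360^2 = 129600 ≡ 408 (mod 769)
3^512 ≡ 408^2 = 166464 ≡ 360 (mod 769)
768 = 512 + 256 in binary powers of 2.
So 3^768 ≡ 360 · 408 ≡ 1 (mod 769).
Since the result is 1, base 3 gives no evidence that 769 is composite.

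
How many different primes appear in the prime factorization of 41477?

3

41477 = 19 · 2183
2183 = 37 · 59
41477 = 19 · 37 · 59, which has 3 distinct prime factors.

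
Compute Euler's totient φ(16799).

16536

Factor: 16799 = 107 · 157.
φ(16799) = (107−1) · (157−1) = 106 · 156 = 16536.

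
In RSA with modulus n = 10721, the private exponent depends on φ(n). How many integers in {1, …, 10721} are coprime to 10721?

Factor: 10721 = 71 · 151.
φ(10721) = (71−1) · (151−1) = 70 · 150 = 10500.

10500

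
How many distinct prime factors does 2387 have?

2387 = 7 · 341
341 = 11 · 31
2387 = 7 · 11 · 31, which has 3 distinct prime factors.

3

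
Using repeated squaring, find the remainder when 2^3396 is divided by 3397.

2062

2^1 ≡ 2 (mod 3397)
2^2 ≡ 2^2 = 4 ≡ 4 (mod 3397)
2^4 ≡ 4^2 = 16 ≡ 16 (mod 3397)
2^8 ≡ 16^2 = 256 ≡ 256 (mod 3397)
2^16 ≡ 256^2 = 65536 ≡ 993 (mod 3397)
2^32 ≡ 993^2 = 986049 ≡ 919 (mod 3397)
2^64 ≡ 919^2 = 844561 ≡ 2105 (mod 3397)
2^128 ≡ 2105^2 = 4431025 ≡ 1337 (mod 3397)
2^256 ≡ 1337^2 = 1787569 ≡ 747 (mod 3397)
2^512 ≡ 747^2 = 558009 ≡ 901 (mod 3397)
2^1024 ≡ 901^2 = 811801 ≡ 3315 (mod 3397)
2^2048 ≡ 3315^2 = 10989225 ≡ 3327 (mod 3397)
3396 = 2048 + 1024 + 256 + 64 + 4 in binary powers of 2.
So 2^3396 ≡ 3327 · 3315 · 747 · 2105 · 16 ≡ 2062 (mod 3397).
Since 2062 ≠ 1, base 2 is a Fermat witness: 3397 is composite.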